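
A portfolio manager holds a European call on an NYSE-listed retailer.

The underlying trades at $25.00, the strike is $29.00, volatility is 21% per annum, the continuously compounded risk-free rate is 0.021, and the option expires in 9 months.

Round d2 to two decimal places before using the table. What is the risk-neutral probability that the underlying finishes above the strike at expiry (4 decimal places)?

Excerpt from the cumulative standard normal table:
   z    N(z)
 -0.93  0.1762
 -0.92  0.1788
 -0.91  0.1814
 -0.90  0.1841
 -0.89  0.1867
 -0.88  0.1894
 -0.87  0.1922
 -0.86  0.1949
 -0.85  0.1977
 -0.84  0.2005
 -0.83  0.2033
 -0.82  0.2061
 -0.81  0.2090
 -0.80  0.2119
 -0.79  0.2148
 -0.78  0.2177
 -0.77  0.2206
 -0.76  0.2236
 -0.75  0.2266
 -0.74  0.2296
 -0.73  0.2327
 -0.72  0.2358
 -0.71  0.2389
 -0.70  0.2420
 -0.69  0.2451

0.2061

σ√T = 0.21 × 0.8660 = 0.1819
d₁ = [ln(25/29) + (0.021 + 0.21²/2)·0.75] / 0.1819 = [-0.1484 + 0.0323] / 0.1819 = -0.6386 ≈ -0.64
d₂ = d₁ − σ√T = -0.6386 − 0.1819 = -0.8204 ≈ -0.82
Pr(exercise) under Q = N(d₂) = 0.2061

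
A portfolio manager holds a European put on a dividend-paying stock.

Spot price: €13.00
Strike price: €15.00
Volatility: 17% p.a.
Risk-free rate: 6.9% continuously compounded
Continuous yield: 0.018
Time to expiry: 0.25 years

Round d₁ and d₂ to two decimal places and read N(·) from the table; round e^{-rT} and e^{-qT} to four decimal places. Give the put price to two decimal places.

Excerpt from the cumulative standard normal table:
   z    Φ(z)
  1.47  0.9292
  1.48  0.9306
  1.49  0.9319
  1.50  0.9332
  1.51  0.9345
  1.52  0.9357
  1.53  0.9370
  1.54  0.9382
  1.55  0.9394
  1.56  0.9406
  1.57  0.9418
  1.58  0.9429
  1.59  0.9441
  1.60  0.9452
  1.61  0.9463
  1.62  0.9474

T = 0.25;  σ√T = 0.0850
d₁ = [ln(13/15) + (0.069 − 0.018 + 0.17²/2)·0.25] / 0.0850 = [-0.1431 + 0.0164] / 0.0850 = -1.4910 ⇒ -1.49
d₂ = d₁ − σ√T = -1.4910 − 0.0850 = -1.5760 ⇒ -1.58
e^(−qT) = e^(−0.018·0.25) = 0.9955;  e^(−rT) = e^(−0.069·0.25) = 0.9829
N(−d₂) = N(1.58) = 0.9429;  N(−d₁) = N(1.49) = 0.9319
P = 15·0.9829·0.9429 − 13·0.9955·0.9319 = 13.9016 − 12.0602 = 1.8415

€1.84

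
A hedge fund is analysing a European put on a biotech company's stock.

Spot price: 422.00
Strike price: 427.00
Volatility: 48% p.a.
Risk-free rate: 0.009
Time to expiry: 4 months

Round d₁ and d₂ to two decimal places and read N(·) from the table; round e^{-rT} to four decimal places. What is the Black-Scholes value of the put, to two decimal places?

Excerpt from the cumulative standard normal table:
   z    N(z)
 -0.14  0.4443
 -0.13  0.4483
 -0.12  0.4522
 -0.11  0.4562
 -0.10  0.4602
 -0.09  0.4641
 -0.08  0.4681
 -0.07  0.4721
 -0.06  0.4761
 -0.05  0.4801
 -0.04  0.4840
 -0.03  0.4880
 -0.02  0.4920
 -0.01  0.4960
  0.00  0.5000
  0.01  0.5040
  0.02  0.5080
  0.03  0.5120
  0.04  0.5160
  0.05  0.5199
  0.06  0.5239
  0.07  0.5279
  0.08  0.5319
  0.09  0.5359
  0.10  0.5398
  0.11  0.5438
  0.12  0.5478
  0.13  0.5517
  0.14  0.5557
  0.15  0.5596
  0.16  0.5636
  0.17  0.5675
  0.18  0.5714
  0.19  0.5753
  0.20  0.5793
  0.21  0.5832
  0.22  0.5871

49.08

T = 0.3333;  σ√T = 0.2771
d₁ = [ln(422/427) + (0.009 + 0.48²/2)·0.3333] / 0.2771 = [-0.0118 + 0.0414] / 0.2771 = 0.1069 which rounds to 0.11
d₂ = d₁ − σ√T = 0.1069 − 0.2771 = -0.1702 which rounds to -0.17
exp(−rT) = exp(−0.009·0.3333) = 0.9970
N(−d₂) = N(0.17) = 0.5675;  N(−d₁) = N(-0.11) = 0.4562
P = 427·0.9970·0.5675 − 422·0.4562 = 241.5955 − 192.5164 = 49.0791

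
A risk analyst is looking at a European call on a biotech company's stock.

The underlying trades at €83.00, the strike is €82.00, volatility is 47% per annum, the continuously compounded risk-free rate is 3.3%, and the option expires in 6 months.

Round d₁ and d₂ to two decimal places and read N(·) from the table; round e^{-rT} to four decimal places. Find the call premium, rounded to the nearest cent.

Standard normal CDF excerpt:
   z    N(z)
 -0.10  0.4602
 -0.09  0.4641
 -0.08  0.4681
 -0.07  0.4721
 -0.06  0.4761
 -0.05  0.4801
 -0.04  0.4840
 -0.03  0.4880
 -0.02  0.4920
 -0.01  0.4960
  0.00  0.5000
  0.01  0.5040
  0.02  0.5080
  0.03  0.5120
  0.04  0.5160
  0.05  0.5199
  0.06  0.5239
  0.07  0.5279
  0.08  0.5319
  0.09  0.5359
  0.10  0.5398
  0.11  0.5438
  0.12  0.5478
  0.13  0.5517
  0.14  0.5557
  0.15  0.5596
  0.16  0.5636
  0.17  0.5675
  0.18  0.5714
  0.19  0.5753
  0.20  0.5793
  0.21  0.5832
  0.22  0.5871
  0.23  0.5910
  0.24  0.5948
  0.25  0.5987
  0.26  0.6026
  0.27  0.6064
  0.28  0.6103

€11.94

σ√T = 0.47·√0.5 = 0.3323
d₁ = [ln(83/82) + (0.033 + ½·0.47²)·0.5] / (σ√T) = (0.0121 + 0.0717) / 0.3323 = 0.2523 → 0.25
d₂ = 0.2523 − 0.3323 = -0.0800 → -0.08
e^(−rT) = e^(−0.033·0.5) = 0.9836
C = 83·N(0.25) − 82·0.9836·N(-0.08) = 83·0.5987 − 82·0.9836·0.4681 = 49.6921 − 37.7547 = 11.9374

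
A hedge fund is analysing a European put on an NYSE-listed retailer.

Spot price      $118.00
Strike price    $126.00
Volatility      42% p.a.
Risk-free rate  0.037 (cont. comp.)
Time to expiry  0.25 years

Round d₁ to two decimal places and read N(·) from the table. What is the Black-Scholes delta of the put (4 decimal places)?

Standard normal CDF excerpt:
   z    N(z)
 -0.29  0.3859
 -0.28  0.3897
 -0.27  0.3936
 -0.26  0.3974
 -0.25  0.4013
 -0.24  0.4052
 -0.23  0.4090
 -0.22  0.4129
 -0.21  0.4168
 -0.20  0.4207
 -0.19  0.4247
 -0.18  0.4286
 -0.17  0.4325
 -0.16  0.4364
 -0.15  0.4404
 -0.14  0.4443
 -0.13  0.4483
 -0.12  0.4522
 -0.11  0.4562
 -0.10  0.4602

-0.5636

σ√T = 0.42 × 0.5000 = 0.2100
d₁ = [ln(118/126) + (0.037 + 0.42²/2)·0.25] / 0.2100 = [-0.0656 + 0.0313] / 0.2100 = -0.1633 ≈ -0.16
N(d₁) = N(-0.16) = 0.4364
Δ_put = N(d₁) − 1 = 0.4364 − 1 = -0.5636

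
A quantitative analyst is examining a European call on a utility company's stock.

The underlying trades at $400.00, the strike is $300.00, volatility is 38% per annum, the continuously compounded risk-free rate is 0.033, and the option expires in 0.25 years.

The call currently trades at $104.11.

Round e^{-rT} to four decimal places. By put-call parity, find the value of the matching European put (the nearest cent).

$1.65

e^(−rT) = e^(−0.033·0.25) = 0.9918
Put-call parity: C − P = S − K·e^(−rT) = 400 − 300·0.9918 = 400 − 297.5400 = 102.4600
P = C − (C − P) = 104.11 − (102.4600) = 1.6500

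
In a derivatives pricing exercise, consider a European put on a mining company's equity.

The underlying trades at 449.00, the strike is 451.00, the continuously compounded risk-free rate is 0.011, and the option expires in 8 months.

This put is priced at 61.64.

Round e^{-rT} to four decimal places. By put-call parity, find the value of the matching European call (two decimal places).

62.93

e^(−rT) = e^(−0.011·0.6667) = 0.9927
Put-call parity: C − P = S − K·e^(−rT) = 449 − 451·0.9927 = 449 − 447.7077 = 1.2923
C = P + (C − P) = 61.64 + (1.2923) = 62.9323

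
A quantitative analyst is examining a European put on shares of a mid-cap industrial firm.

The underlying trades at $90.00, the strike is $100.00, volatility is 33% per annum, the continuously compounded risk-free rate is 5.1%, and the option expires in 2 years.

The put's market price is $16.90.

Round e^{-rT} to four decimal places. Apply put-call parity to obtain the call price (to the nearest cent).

$16.60

e^(−rT) = e^(−0.051·2) = 0.9030
Put-call parity: C − P = S − K·e^(−rT) = 90 − 100·0.9030 = 90 − 90.3000 = -0.3000
C = P + (C − P) = 16.90 + (-0.3000) = 16.6000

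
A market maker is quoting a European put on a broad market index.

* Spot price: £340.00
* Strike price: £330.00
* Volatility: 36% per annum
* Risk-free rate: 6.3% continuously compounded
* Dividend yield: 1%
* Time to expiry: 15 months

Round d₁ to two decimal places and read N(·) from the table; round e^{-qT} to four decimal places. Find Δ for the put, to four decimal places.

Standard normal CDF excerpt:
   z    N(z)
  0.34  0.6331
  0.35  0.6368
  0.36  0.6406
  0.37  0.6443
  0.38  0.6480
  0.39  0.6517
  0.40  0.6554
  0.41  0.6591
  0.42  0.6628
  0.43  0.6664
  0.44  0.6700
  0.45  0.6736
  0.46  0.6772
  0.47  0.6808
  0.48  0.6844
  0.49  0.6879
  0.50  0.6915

-0.3259

T = 1.25;  σ√T = 0.4025
ln(S/K) + (r − q + σ²/2)T = ln(340/330) + (0.063 − 0.01 + 0.36²/2)·1.25 = 0.0299 + 0.1472 = 0.1771
d₁ = 0.1771 / 0.4025 = 0.4400 ⇒ 0.44
N(d₁) = N(0.44) = 0.6700
Δ_put = exp(−qT)·(N(d₁) − 1) = 0.9876·(0.6700 − 1) = -0.3259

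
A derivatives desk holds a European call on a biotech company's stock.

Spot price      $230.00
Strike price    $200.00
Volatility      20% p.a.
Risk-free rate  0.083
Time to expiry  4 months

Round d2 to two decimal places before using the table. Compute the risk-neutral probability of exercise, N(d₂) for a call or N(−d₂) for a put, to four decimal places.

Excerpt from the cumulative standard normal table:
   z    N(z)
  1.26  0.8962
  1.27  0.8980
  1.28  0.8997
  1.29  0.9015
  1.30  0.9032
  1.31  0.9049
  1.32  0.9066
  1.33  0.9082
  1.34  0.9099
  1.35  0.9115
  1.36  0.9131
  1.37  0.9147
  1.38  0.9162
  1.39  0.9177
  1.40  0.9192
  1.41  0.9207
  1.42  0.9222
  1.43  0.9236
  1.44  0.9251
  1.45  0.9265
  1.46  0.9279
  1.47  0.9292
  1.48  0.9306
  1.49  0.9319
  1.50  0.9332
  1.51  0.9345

T = 0.3333;  σ√T = 0.1155
d₁ = [ln(230/200) + (0.083 + 0.2²/2)·0.3333] / 0.1155 = [0.1398 + 0.0343] / 0.1155 = 1.5077 ⇒ 1.51
d₂ = d₁ − σ√T = 1.5077 − 0.1155 = 1.3922 ⇒ 1.39
Risk-neutral Pr[S_T > K] = N(d₂) = N(1.39) = 0.9177

0.9177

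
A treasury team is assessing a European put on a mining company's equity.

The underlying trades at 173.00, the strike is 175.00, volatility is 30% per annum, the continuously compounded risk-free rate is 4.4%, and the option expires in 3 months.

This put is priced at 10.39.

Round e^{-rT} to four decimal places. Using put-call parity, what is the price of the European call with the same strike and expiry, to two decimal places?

10.30

e^(−rT) = e^(−0.044·0.25) = 0.9891
Put-call parity: C − P = S − K·e^(−rT) = 173 − 175·0.9891 = 173 − 173.0925 = -0.0925
C = P + (C − P) = 10.39 + (-0.0925) = 10.2975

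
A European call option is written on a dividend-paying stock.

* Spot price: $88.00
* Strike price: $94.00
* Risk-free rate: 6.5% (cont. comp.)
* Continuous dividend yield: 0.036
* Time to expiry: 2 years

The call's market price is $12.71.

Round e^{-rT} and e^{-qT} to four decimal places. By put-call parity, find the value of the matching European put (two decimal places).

e^(−qT) = e^(−0.036·2) = 0.9305;  e^(−rT) = e^(−0.065·2) = 0.8781
Put-call parity: C − P = S·e^(−qT) − K·e^(−rT) = 88·0.9305 − 94·0.8781 = 81.8840 − 82.5414 = -0.6574
P = C − (C − P) = 12.71 − (-0.6574) = 13.3674

$13.37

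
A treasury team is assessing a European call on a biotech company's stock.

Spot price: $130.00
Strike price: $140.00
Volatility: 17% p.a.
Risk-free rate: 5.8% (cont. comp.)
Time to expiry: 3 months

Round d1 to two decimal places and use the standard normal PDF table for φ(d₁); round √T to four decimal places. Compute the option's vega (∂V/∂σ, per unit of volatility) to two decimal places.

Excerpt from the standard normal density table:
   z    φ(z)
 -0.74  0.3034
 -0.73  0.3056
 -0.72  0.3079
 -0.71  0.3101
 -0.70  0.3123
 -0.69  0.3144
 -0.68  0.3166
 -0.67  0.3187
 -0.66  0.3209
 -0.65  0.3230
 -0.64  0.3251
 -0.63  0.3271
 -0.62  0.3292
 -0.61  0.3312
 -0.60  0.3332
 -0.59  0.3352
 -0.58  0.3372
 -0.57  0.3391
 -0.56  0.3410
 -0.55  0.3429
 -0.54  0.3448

20.86

σ√T = 0.17 × 0.5000 = 0.0850
d₁ = [ln(130/140) + (0.058 + ½·0.17²)·0.25] / (σ√T) = (-0.0741 + 0.0181) / 0.0850 = -0.6588 ≈ -0.66
√T = √0.25 = 0.5000
φ(d₁) = φ(-0.66) = 0.3209
vega = S·φ(d₁)·√T = 130·0.3209·0.5000 = 20.8585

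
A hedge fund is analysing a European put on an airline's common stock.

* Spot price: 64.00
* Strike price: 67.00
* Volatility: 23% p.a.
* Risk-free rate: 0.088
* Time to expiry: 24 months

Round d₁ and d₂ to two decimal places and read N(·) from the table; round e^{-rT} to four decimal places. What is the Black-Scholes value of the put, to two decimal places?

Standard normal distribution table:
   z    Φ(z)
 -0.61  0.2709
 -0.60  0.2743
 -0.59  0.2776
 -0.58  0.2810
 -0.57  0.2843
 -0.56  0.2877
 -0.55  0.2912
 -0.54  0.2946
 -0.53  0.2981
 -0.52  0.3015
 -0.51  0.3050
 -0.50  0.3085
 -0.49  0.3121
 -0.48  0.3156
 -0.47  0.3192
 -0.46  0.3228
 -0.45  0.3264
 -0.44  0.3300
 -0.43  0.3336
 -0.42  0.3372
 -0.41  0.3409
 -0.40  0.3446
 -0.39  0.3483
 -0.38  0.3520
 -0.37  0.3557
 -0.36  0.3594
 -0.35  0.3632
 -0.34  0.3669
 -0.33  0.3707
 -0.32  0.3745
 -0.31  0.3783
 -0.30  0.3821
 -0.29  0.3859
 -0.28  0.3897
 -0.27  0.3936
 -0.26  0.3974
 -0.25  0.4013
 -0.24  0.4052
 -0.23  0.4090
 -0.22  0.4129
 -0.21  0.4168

T = 2;  σ√T = 0.3253
ln(S/K) + (r + σ²/2)T = ln(64/67) + (0.088 + 0.23²/2)·2 = -0.0458 + 0.2289 = 0.1831
d₁ = 0.1831 / 0.3253 = 0.5629 → 0.56
d₂ = d₁ − σ√T = 0.5629 − 0.3253 = 0.2376 → 0.24
exp(−rT) = exp(−0.088·2) = 0.8386
N(−d₂) = N(-0.24) = 0.4052;  N(−d₁) = N(-0.56) = 0.2877
P = 67·0.8386·0.4052 − 64·0.2877 = 22.7666 − 18.4128 = 4.3538

4.35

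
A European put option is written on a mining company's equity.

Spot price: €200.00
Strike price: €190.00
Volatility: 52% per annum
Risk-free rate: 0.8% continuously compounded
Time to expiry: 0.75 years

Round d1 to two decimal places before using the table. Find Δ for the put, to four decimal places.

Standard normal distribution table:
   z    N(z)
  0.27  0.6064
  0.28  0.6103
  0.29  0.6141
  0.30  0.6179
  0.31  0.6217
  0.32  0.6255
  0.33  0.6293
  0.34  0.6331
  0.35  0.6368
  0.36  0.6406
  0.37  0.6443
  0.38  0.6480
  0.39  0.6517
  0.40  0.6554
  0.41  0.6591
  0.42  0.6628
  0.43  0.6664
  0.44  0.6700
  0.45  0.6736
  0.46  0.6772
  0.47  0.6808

-0.3632

σ√T = 0.52 × 0.8660 = 0.4503
d₁ = [ln(200/190) + (0.008 + 0.52²/2)·0.75] / 0.4503 = [0.0513 + 0.1074] / 0.4503 = 0.3524 which rounds to 0.35
N(d₁) = N(0.35) = 0.6368
Δ_put = N(d₁) − 1 = 0.6368 − 1 = -0.3632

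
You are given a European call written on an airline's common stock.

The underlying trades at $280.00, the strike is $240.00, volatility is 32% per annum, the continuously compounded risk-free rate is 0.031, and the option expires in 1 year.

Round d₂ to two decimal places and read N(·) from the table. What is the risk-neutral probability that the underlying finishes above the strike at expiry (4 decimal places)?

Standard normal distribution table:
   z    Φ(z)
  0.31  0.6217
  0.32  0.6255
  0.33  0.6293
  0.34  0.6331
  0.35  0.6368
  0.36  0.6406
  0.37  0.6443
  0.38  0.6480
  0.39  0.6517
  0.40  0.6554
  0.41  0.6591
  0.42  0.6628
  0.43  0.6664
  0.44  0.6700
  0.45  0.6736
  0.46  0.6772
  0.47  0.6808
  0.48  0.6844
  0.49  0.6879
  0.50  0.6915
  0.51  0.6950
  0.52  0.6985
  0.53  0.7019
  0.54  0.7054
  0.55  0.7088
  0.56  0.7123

σ√T = 0.32·√1 = 0.3200
ln(S/K) + (r + σ²/2)T = ln(280/240) + (0.031 + 0.32²/2)·1 = 0.1542 + 0.0822 = 0.2364
d₁ = 0.2364 / 0.3200 = 0.7386 which rounds to 0.74
d₂ = d₁ − σ√T = 0.7386 − 0.3200 = 0.4186 which rounds to 0.42
Risk-neutral Pr[S_T > K] = N(d₂) = N(0.42) = 0.6628

0.6628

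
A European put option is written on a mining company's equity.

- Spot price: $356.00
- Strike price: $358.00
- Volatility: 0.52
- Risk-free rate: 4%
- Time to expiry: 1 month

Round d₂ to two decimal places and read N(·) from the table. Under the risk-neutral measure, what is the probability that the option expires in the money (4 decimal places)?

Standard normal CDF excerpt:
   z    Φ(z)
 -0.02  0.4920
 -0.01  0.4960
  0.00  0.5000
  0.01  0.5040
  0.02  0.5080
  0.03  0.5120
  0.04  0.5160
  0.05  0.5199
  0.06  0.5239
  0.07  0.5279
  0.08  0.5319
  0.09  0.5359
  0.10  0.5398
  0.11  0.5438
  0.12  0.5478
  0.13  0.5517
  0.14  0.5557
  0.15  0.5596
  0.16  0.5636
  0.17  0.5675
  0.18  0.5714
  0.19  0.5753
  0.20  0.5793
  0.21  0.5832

σ√T = 0.52 × 0.2887 = 0.1501
d₁ = [ln(356/358) + (0.04 + 0.52²/2)·0.08333] / 0.1501 = [-0.0056 + 0.0146] / 0.1501 = 0.0599 → 0.06
d₂ = d₁ − σ√T = 0.0599 − 0.1501 = -0.0902 → -0.09
Pr(exercise) under Q = N(−d₂) = N(0.09) = 0.5359

0.5359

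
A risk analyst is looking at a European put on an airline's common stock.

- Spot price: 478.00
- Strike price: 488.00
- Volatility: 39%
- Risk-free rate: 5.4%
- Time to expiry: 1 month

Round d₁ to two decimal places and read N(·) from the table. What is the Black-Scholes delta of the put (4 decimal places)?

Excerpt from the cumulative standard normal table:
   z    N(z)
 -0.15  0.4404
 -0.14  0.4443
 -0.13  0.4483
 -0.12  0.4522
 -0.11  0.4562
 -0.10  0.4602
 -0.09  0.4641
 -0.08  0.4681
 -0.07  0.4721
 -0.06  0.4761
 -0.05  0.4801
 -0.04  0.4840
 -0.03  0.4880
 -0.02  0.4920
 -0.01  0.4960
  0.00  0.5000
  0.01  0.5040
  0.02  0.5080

σ√T = 0.39·√0.08333 = 0.1126
d₁ = [ln(478/488) + (0.054 + 0.39²/2)·0.08333] / 0.1126 = [-0.0207 + 0.0108] / 0.1126 = -0.0876 ⇒ -0.09
N(d₁) = N(-0.09) = 0.4641
Δ_put = N(d₁) − 1 = 0.4641 − 1 = -0.5359

-0.5359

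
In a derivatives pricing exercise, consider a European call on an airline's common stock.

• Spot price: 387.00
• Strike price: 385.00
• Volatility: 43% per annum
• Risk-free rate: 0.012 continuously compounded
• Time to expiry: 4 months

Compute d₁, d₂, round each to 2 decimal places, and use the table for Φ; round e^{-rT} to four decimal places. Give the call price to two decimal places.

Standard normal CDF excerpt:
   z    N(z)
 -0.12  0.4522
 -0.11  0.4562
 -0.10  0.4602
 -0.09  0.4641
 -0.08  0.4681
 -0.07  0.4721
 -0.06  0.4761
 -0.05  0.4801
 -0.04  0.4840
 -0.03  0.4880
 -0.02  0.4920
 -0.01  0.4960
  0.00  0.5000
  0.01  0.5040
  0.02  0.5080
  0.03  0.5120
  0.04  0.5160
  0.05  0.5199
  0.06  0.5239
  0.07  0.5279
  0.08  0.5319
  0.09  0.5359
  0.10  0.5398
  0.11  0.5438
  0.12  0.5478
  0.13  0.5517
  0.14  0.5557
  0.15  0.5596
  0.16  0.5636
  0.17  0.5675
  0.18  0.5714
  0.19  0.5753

40.15

σ√T = 0.43·√0.3333 = 0.2483
d₁ = [ln(387/385) + (0.012 + ½·0.43²)·0.3333] / (σ√T) = (0.0052 + 0.0348) / 0.2483 = 0.1611 which rounds to 0.16
d₂ = 0.1611 − 0.2483 = -0.0871 which rounds to -0.09
exp(−rT) = exp(−0.012·0.3333) = 0.9960
N(d₁) = N(0.16) = 0.5636;  N(d₂) = N(-0.09) = 0.4641
C = 387·0.5636 − 385·0.9960·0.4641 = 218.1132 − 177.9638 = 40.1494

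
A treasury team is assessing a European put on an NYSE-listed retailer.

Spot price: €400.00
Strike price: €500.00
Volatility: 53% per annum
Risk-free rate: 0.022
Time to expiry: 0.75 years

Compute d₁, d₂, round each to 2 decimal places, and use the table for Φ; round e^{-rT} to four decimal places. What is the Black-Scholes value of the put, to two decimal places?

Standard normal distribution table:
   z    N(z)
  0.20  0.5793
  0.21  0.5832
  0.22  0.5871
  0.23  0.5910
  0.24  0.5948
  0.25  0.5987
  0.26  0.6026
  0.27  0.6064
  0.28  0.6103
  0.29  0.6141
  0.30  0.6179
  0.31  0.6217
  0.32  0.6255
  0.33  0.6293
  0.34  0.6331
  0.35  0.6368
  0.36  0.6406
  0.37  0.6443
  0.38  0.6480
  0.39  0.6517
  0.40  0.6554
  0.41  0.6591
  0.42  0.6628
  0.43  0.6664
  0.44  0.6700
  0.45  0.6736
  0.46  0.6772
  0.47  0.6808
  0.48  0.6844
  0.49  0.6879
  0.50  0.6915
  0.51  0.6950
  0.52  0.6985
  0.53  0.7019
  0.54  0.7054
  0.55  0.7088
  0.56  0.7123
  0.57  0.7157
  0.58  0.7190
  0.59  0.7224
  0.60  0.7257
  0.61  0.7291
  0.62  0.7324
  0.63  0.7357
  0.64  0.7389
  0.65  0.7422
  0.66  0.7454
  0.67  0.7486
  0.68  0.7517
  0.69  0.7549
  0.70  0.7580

€134.85

σ√T = 0.53·√0.75 = 0.4590
d₁ = [ln(400/500) + (0.022 + 0.53²/2)·0.75] / 0.4590 = [-0.2231 + 0.1218] / 0.4590 = -0.2207 ⇒ -0.22
d₂ = d₁ − σ√T = -0.2207 − 0.4590 = -0.6797 ⇒ -0.68
exp(−rT) = exp(−0.022·0.75) = 0.9836
P = 500·0.9836·N(0.68) − 400·N(0.22) = 500·0.9836·0.7517 − 400·0.5871 = 369.6861 − 234.8400 = 134.8461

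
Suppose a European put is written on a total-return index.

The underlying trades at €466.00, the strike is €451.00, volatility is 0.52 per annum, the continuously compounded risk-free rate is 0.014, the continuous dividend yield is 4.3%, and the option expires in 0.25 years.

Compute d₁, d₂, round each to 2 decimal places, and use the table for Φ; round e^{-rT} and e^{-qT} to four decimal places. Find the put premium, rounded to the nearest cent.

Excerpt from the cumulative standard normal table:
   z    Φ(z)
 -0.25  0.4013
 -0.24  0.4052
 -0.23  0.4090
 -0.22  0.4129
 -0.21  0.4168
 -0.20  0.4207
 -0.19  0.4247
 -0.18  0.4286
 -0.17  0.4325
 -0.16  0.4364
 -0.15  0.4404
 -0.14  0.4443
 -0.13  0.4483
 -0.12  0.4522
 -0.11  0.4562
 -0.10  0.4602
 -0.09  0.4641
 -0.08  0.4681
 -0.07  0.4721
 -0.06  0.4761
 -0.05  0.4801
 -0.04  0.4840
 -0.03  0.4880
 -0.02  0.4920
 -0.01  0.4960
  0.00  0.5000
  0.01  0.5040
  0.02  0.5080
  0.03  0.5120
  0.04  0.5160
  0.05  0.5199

€41.55

T = 0.25;  σ√T = 0.2600
d₁ = [ln(466/451) + (0.014 − 0.043 + ½·0.52²)·0.25] / (σ√T) = (0.0327 + 0.0266) / 0.2600 = 0.2280 → 0.23
d₂ = 0.2280 − 0.2600 = -0.0320 → -0.03
e^(−qT) = e^(−0.043·0.25) = 0.9893;  e^(−rT) = e^(−0.014·0.25) = 0.9965
N(−d₂) = N(0.03) = 0.5120;  N(−d₁) = N(-0.23) = 0.4090
P = 451·0.9965·0.5120 − 466·0.9893·0.4090 = 230.1038 − 188.5546 = 41.5492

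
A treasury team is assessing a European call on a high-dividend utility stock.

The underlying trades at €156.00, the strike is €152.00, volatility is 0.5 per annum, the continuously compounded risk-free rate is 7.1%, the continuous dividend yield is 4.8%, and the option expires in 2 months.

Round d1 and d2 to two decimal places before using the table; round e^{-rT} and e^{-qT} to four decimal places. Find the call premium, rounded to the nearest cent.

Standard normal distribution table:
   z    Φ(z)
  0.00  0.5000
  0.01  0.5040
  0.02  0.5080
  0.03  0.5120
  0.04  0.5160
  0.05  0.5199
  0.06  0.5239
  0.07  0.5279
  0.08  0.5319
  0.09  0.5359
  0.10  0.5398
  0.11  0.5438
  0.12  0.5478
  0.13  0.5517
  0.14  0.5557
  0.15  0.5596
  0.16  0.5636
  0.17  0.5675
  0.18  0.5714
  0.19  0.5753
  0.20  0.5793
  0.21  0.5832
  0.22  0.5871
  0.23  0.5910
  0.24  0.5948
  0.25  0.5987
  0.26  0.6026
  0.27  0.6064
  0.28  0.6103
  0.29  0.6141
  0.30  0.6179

σ√T = 0.5 × 0.4082 = 0.2041
d₁ = [ln(156/152) + (0.071 − 0.048 + ½·0.5²)·0.1667] / (σ√T) = (0.0260 + 0.0247) / 0.2041 = 0.2481 ⇒ 0.25
d₂ = 0.2481 − 0.2041 = 0.0440 ⇒ 0.04
exp(−qT) = exp(−0.048·0.1667) = 0.9920;  exp(−rT) = exp(−0.071·0.1667) = 0.9882
N(d₁) = N(0.25) = 0.5987;  N(d₂) = N(0.04) = 0.5160
C = 156·0.9920·0.5987 − 152·0.9882·0.5160 = 92.6500 − 77.5065 = 15.1435

€15.14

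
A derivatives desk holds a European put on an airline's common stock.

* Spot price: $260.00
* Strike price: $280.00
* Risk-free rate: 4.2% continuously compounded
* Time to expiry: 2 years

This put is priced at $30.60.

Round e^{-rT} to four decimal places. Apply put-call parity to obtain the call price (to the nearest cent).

$33.17

e^(−rT) = e^(−0.042·2) = 0.9194
Put-call parity: C − P = S − K·e^(−rT) = 260 − 280·0.9194 = 260 − 257.4320 = 2.5680
C = P + (C − P) = 30.60 + (2.5680) = 33.1680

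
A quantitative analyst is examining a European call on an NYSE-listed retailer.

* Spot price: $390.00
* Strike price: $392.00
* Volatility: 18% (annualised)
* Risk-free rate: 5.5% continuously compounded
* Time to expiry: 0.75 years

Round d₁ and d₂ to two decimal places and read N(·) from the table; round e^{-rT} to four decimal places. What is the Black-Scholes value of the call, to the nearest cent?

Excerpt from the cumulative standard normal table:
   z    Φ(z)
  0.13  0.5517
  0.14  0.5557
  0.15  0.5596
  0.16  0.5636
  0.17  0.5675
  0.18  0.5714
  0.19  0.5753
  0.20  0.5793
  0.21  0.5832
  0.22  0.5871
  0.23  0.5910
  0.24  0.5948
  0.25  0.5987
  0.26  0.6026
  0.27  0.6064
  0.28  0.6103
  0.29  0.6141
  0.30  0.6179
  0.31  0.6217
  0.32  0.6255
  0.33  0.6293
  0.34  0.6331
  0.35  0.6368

σ√T = 0.18·√0.75 = 0.1559
d₁ = [ln(390/392) + (0.055 + ½·0.18²)·0.75] / (σ√T) = (-0.0051 + 0.0534) / 0.1559 = 0.3097 ≈ 0.31
d₂ = 0.3097 − 0.1559 = 0.1539 ≈ 0.15
e^(−rT) = e^(−0.055·0.75) = 0.9596
N(d₁) = N(0.31) = 0.6217;  N(d₂) = N(0.15) = 0.5596
C = 390·0.6217 − 392·0.9596·0.5596 = 242.4630 − 210.5009 = 31.9621

$31.96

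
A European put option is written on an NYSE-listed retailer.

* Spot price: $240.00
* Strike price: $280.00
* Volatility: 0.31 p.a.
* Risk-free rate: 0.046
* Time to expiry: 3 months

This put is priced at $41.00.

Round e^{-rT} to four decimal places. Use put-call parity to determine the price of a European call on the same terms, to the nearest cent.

e^(−rT) = e^(−0.046·0.25) = 0.9886
Put-call parity: C − P = S − K·e^(−rT) = 240 − 280·0.9886 = 240 − 276.8080 = -36.8080
C = P + (C − P) = 41.00 + (-36.8080) = 4.1920

$4.19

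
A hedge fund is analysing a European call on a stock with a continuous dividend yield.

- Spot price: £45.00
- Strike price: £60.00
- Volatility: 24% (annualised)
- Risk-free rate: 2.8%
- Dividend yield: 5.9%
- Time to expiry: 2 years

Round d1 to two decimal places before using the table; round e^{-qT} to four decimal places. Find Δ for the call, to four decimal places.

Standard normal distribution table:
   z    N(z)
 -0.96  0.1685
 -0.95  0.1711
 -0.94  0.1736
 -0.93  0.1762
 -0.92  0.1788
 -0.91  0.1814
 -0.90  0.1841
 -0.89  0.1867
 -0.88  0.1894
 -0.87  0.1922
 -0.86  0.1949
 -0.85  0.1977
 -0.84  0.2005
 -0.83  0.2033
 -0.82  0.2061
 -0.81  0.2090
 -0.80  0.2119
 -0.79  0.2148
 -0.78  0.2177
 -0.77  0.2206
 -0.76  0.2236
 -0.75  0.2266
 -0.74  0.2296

0.1732

σ√T = 0.24·√2 = 0.3394
d₁ = [ln(45/60) + (0.028 − 0.059 + ½·0.24²)·2] / (σ√T) = (-0.2877 − 0.0044) / 0.3394 = -0.8606 ⇒ -0.86
N(d₁) = N(-0.86) = 0.1949
Δ_call = exp(−qT)·N(d₁) = 0.8887·0.1949 = 0.1732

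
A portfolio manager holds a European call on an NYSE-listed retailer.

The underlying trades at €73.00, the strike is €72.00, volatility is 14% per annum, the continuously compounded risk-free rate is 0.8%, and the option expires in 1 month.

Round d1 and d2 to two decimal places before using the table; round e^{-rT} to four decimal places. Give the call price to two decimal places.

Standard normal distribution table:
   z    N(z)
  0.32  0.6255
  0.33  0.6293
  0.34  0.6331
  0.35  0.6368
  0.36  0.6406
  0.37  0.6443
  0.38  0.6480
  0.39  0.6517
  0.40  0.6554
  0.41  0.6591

€1.75

σ√T = 0.14·√0.08333 = 0.0404
d₁ = [ln(73/72) + (0.008 + 0.14²/2)·0.08333] / 0.0404 = [0.0138 + 0.0015] / 0.0404 = 0.3780 which rounds to 0.38
d₂ = d₁ − σ√T = 0.3780 − 0.0404 = 0.3376 which rounds to 0.34
exp(−rT) = exp(−0.008·0.08333) = 0.9993
N(d₁) = N(0.38) = 0.6480;  N(d₂) = N(0.34) = 0.6331
C = 73·0.6480 − 72·0.9993·0.6331 = 47.3040 − 45.5513 = 1.7527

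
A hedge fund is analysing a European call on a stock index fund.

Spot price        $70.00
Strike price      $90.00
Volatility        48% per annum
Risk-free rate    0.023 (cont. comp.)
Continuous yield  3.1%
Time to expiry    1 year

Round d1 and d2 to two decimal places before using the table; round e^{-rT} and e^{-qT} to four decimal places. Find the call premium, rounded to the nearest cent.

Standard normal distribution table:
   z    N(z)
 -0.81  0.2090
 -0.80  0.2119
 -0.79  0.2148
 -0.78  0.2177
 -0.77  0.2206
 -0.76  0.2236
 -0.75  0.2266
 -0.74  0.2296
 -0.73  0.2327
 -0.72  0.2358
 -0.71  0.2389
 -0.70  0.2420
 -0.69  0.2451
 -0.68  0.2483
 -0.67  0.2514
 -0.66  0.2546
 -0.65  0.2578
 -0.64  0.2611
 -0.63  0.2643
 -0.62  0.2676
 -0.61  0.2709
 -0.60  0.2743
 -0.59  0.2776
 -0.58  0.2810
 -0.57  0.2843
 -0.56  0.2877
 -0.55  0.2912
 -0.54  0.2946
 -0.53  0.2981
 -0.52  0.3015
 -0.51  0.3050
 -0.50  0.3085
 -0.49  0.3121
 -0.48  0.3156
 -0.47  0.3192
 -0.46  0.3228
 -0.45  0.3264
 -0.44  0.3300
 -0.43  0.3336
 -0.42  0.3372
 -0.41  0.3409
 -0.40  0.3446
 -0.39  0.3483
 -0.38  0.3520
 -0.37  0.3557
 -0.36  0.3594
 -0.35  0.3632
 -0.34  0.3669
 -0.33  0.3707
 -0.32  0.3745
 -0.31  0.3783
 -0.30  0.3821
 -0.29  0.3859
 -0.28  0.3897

$6.78

T = 1;  σ√T = 0.4800
d₁ = [ln(70/90) + (0.023 − 0.031 + 0.48²/2)·1] / 0.4800 = [-0.2513 + 0.1072] / 0.4800 = -0.3002 which rounds to -0.30
d₂ = d₁ − σ√T = -0.3002 − 0.4800 = -0.7802 which rounds to -0.78
e^(−qT) = e^(−0.031·1) = 0.9695;  e^(−rT) = e^(−0.023·1) = 0.9773
N(d₁) = N(-0.30) = 0.3821;  N(d₂) = N(-0.78) = 0.2177
C = 70·0.9695·0.3821 − 90·0.9773·0.2177 = 25.9312 − 19.1482 = 6.7830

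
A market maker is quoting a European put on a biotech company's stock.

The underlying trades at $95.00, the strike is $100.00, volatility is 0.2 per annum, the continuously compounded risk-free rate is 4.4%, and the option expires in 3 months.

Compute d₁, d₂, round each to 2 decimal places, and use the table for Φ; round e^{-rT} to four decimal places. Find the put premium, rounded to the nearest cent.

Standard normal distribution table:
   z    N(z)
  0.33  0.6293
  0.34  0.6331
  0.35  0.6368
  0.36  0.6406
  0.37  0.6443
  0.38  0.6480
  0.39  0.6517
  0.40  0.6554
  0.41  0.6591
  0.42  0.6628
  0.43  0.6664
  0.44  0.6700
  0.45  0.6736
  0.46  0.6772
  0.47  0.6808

σ√T = 0.2·√0.25 = 0.1000
d₁ = [ln(95/100) + (0.044 + 0.2²/2)·0.25] / 0.1000 = [-0.0513 + 0.0160] / 0.1000 = -0.3529 ≈ -0.35
d₂ = d₁ − σ√T = -0.3529 − 0.1000 = -0.4529 ≈ -0.45
exp(−rT) = exp(−0.044·0.25) = 0.9891
N(−d₂) = N(0.45) = 0.6736;  N(−d₁) = N(0.35) = 0.6368
P = 100·0.9891·0.6736 − 95·0.6368 = 66.6258 − 60.4960 = 6.1298

$6.13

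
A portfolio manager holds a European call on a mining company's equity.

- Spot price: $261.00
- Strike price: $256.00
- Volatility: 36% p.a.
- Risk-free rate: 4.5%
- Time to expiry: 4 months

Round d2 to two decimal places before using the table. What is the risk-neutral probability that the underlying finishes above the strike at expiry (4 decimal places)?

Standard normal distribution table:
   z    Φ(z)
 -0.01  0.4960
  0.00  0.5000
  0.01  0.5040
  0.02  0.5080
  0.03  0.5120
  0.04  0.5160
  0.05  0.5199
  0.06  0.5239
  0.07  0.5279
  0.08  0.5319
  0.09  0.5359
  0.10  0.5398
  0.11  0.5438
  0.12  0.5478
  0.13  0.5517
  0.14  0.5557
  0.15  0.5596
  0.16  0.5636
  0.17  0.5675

0.5239

T = 0.3333;  σ√T = 0.2078
d₁ = [ln(261/256) + (0.045 + 0.36²/2)·0.3333] / 0.2078 = [0.0193 + 0.0366] / 0.2078 = 0.2692 which rounds to 0.27
d₂ = d₁ − σ√T = 0.2692 − 0.2078 = 0.0613 which rounds to 0.06
Pr(exercise) under Q = N(d₂) = 0.5239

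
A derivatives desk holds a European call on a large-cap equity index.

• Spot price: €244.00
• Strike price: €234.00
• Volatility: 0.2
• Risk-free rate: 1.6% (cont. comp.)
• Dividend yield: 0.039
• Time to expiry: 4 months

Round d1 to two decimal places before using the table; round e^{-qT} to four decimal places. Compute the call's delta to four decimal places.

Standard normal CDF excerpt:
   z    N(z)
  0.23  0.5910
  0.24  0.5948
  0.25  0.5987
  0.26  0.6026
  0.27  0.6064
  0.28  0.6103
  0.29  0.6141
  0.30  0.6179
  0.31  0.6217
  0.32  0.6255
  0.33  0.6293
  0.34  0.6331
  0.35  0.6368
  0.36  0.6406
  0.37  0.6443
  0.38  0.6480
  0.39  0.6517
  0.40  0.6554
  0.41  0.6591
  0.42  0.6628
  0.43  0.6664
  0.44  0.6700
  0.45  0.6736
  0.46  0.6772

0.6286

σ√T = 0.2 × 0.5774 = 0.1155
ln(S/K) + (r − q + σ²/2)T = ln(244/234) + (0.016 − 0.039 + 0.2²/2)·0.3333 = 0.0418 − 0.0010 = 0.0408
d₁ = 0.0408 / 0.1155 = 0.3537 → 0.35
N(d₁) = N(0.35) = 0.6368
Δ_call = exp(−qT)·N(d₁) = 0.9871·0.6368 = 0.6286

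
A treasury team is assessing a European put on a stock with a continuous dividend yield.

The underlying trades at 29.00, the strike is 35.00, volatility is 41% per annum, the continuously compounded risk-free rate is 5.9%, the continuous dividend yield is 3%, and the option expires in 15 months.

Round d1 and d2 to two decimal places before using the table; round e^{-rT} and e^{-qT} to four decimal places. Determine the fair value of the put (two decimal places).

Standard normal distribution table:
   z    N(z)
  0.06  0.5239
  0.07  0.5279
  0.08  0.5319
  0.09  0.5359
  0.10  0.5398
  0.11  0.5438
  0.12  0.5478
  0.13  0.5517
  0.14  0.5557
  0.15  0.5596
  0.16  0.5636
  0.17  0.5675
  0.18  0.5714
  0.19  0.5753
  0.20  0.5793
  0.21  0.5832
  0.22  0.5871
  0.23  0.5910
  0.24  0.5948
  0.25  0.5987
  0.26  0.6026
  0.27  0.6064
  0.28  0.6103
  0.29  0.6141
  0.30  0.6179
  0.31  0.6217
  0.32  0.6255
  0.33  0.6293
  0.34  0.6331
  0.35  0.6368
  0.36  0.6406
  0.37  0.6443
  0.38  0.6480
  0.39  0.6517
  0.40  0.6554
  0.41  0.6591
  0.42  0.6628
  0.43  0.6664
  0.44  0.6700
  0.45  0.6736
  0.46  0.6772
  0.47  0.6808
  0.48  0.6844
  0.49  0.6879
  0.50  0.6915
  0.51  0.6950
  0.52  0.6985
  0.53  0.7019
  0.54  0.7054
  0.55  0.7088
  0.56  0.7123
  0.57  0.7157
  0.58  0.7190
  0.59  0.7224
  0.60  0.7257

8.08

T = 1.25;  σ√T = 0.4584
d₁ = [ln(29/35) + (0.059 − 0.03 + ½·0.41²)·1.25] / (σ√T) = (-0.1881 + 0.1413) / 0.4584 = -0.1020 ⇒ -0.10
d₂ = -0.1020 − 0.4584 = -0.5604 ⇒ -0.56
e^(−qT) = e^(−0.03·1.25) = 0.9632;  e^(−rT) = e^(−0.059·1.25) = 0.9289
P = 35·0.9289·N(0.56) − 29·0.9632·N(0.10) = 35·0.9289·0.7123 − 29·0.9632·0.5398 = 23.1579 − 15.0781 = 8.0798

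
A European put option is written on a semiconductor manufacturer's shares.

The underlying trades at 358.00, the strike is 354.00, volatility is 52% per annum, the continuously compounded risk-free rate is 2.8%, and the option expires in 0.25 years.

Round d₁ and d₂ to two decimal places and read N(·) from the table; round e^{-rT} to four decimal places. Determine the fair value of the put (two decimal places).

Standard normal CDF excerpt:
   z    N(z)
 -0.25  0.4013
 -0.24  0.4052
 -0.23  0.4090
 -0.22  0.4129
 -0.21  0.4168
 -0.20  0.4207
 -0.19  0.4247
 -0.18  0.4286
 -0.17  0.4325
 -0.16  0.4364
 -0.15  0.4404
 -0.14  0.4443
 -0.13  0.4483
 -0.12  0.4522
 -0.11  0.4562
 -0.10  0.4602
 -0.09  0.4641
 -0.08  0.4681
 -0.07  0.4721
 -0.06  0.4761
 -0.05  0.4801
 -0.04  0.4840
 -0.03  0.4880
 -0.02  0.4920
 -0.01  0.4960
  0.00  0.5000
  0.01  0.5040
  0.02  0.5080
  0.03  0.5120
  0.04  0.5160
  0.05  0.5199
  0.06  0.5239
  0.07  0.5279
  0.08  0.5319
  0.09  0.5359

33.55

σ√T = 0.52 × 0.5000 = 0.2600
d₁ = [ln(358/354) + (0.028 + 0.52²/2)·0.25] / 0.2600 = [0.0112 + 0.0408] / 0.2600 = 0.2001 which rounds to 0.20
d₂ = d₁ − σ√T = 0.2001 − 0.2600 = -0.0599 which rounds to -0.06
e^(−rT) = e^(−0.028·0.25) = 0.9930
P = 354·0.9930·N(0.06) − 358·N(-0.20) = 354·0.9930·0.5239 − 358·0.4207 = 184.1624 − 150.6106 = 33.5518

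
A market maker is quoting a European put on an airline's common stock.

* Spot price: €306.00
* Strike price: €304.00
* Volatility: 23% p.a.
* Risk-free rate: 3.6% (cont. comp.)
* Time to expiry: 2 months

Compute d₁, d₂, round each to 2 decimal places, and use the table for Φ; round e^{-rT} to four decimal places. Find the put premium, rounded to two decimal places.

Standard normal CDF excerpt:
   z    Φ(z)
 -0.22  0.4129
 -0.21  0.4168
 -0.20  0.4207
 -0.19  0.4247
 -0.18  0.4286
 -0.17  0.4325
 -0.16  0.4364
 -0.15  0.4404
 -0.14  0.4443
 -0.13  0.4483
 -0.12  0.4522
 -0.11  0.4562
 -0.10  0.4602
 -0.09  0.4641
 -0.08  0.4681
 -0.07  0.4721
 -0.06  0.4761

T = 0.1667;  σ√T = 0.0939
ln(S/K) + (r + σ²/2)T = ln(306/304) + (0.036 + 0.23²/2)·0.1667 = 0.0066 + 0.0104 = 0.0170
d₁ = 0.0170 / 0.0939 = 0.1807 ⇒ 0.18
d₂ = d₁ − σ√T = 0.1807 − 0.0939 = 0.0868 ⇒ 0.09
exp(−rT) = exp(−0.036·0.1667) = 0.9940
N(−d₂) = N(-0.09) = 0.4641;  N(−d₁) = N(-0.18) = 0.4286
P = 304·0.9940·0.4641 − 306·0.4286 = 140.2399 − 131.1516 = 9.0883

€9.09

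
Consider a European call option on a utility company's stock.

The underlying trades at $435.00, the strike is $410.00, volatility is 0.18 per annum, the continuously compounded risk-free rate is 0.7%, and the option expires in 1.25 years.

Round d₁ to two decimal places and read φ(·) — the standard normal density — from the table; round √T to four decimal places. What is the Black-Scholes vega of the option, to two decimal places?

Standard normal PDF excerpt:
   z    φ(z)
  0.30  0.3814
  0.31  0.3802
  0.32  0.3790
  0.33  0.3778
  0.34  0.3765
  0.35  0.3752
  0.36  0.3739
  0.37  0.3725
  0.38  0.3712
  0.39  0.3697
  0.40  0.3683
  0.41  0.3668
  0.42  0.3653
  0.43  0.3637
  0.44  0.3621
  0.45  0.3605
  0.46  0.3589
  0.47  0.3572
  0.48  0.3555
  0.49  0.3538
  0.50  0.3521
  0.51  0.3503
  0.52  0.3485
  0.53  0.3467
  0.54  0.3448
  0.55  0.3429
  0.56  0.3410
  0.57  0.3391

σ√T = 0.18·√1.25 = 0.2012
d₁ = [ln(435/410) + (0.007 + ½·0.18²)·1.25] / (σ√T) = (0.0592 + 0.0290) / 0.2012 = 0.4382 ⇒ 0.44
√T = √1.25 = 1.1180
φ(d₁) = φ(0.44) = 0.3621
vega = S·φ(d₁)·√T = 435·0.3621·1.1180 = 176.1001

176.10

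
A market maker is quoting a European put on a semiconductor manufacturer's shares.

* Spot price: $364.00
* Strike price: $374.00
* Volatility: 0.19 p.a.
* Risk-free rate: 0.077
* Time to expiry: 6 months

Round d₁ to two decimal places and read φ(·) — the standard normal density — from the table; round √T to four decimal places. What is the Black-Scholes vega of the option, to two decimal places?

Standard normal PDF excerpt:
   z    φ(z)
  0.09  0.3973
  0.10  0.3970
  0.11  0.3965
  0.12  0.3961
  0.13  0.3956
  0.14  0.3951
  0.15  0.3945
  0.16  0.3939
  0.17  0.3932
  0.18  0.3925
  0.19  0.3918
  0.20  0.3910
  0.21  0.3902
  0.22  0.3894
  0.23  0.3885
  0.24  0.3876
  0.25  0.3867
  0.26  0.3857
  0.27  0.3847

σ√T = 0.19·√0.5 = 0.1344
d₁ = [ln(364/374) + (0.077 + 0.19²/2)·0.5] / 0.1344 = [-0.0271 + 0.0475] / 0.1344 = 0.1520 ≈ 0.15
√T = √0.5 = 0.7071
φ(d₁) = φ(0.15) = 0.3945
vega = S·φ(d₁)·√T = 364·0.3945·0.7071 = 101.5381

101.54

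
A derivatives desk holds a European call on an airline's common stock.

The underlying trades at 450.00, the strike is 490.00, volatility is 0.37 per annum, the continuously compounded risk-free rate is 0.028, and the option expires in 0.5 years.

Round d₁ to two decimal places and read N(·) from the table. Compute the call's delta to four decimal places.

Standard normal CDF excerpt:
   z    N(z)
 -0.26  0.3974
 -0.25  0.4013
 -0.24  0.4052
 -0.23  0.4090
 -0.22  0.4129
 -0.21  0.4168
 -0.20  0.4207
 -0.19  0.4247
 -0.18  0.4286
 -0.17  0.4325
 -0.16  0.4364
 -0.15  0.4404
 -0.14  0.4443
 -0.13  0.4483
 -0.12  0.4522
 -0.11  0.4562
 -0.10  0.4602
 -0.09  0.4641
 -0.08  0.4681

0.4443

T = 0.5;  σ√T = 0.2616
ln(S/K) + (r + σ²/2)T = ln(450/490) + (0.028 + 0.37²/2)·0.5 = -0.0852 + 0.0482 = -0.0369
d₁ = -0.0369 / 0.2616 = -0.1412 ⇒ -0.14
N(d₁) = N(-0.14) = 0.4443
Δ_call = N(d₁) = 0.4443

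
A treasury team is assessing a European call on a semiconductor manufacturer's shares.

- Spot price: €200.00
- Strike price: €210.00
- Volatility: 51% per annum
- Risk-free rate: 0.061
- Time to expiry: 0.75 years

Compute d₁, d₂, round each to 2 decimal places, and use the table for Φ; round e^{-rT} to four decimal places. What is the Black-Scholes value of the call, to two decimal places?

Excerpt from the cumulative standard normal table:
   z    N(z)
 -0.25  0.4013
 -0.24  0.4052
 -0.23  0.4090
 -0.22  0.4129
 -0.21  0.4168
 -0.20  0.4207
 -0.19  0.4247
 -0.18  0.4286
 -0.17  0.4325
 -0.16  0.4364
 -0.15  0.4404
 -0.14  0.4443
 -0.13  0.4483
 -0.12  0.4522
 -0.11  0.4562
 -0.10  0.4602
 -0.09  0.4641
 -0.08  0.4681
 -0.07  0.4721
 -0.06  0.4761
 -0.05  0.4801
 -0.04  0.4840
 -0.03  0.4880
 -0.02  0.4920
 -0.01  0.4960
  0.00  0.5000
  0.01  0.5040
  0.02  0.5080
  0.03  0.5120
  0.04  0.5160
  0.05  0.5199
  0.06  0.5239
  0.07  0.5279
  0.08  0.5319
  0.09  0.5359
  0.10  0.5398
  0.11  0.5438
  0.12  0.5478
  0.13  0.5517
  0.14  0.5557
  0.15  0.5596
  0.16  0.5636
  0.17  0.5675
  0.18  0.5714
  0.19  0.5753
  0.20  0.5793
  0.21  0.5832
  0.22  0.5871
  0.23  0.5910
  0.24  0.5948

€34.59

σ√T = 0.51·√0.75 = 0.4417
d₁ = [ln(200/210) + (0.061 + ½·0.51²)·0.75] / (σ√T) = (-0.0488 + 0.1433) / 0.4417 = 0.2140 which rounds to 0.21
d₂ = 0.2140 − 0.4417 = -0.2277 which rounds to -0.23
exp(−rT) = exp(−0.061·0.75) = 0.9553
N(d₁) = N(0.21) = 0.5832;  N(d₂) = N(-0.23) = 0.4090
C = 200·0.5832 − 210·0.9553·0.4090 = 116.6400 − 82.0507 = 34.5893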